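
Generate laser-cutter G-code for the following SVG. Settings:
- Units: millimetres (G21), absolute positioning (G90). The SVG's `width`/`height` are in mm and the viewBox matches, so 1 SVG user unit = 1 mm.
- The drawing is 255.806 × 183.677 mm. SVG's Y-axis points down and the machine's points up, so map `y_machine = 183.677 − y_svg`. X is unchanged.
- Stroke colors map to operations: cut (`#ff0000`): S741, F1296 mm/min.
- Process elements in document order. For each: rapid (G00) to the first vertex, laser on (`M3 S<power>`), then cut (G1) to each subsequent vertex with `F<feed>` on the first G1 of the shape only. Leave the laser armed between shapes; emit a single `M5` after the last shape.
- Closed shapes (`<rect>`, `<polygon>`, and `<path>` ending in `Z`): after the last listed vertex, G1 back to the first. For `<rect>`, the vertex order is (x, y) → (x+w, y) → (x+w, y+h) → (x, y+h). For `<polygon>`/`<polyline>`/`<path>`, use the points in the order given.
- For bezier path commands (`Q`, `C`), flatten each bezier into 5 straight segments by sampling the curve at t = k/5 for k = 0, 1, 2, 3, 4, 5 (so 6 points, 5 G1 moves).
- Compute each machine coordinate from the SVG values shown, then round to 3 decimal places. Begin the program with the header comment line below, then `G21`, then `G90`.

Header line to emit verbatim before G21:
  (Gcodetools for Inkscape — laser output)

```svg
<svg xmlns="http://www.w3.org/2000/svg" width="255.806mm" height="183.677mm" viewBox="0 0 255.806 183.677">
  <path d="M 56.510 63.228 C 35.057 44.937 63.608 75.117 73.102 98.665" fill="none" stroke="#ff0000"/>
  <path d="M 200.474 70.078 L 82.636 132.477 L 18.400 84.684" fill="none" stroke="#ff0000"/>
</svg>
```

Since the viewBox matches the mm dimensions, user units are millimetres directly. The only transform is the Y-flip y_m = 183.677 − y_svg.

Shape 1 is a cubic bezier drawn with `<path>`. Its stroke #ff0000 means cut at S741, F1296. After flipping Y the toolpath is (56.510,120.449) → (49.086,126.048) → (50.348,122.659) → (56.982,112.926) → (65.671,99.496) → (73.102,85.012).

Shape 2 is a open polyline drawn with `<path>`. Its stroke #ff0000 means cut at S741, F1296. After flipping Y the toolpath is (200.474,113.599) → (82.636,51.200) → (18.400,98.993).

(Gcodetools for Inkscape — laser output)
G21
G90
G00 X56.510 Y120.449
M3 S741
G1 X49.086 Y126.048 F1296
G1 X50.348 Y122.659
G1 X56.982 Y112.926
G1 X65.671 Y99.496
G1 X73.102 Y85.012
G00 X200.474 Y113.599
M3 S741
G1 X82.636 Y51.200 F1296
G1 X18.400 Y98.993
M5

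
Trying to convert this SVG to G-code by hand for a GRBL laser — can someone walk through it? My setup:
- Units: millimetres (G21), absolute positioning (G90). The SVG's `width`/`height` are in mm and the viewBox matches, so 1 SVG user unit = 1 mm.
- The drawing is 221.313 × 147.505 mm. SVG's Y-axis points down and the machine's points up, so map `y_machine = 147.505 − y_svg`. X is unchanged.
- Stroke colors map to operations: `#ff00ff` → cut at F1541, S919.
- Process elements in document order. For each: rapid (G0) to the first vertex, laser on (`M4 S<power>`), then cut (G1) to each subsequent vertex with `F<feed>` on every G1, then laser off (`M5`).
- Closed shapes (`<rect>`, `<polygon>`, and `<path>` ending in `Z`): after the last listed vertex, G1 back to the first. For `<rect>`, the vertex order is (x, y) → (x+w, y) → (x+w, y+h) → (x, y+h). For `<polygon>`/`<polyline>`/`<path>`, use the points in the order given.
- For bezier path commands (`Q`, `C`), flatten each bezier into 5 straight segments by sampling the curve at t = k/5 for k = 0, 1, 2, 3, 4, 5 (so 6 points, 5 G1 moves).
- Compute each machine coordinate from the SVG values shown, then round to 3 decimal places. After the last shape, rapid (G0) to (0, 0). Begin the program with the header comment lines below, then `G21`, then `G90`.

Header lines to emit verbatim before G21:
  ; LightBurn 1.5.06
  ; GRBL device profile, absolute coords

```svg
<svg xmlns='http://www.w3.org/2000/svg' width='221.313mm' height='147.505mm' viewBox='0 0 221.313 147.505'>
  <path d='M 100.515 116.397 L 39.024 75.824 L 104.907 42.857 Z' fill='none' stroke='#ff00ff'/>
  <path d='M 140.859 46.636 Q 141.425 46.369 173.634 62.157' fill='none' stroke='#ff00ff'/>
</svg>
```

; LightBurn 1.5.06
; GRBL device profile, absolute coords
G21
G90
G0 X100.515 Y31.108
M4 S919
G1 X39.024 Y71.681 F1541
G1 X104.907 Y104.648 F1541
G1 X100.515 Y31.108 F1541
M5
G0 X140.859 Y100.869
M4 S919
G1 X142.351 Y100.334 F1541
G1 X146.375 Y98.514 F1541
G1 X152.930 Y95.410 F1541
G1 X162.016 Y91.021 F1541
G1 X173.634 Y85.348 F1541
M5
G0 X0.000 Y0.000

Since the viewBox matches the mm dimensions, user units are millimetres directly. The only transform is the Y-flip y_m = 147.505 − y_svg.

Shape 1 is a regular polygon drawn with `<path>`. Its stroke #ff00ff means cut at S919, F1541. After flipping Y the toolpath is (100.515,31.108) → (39.024,71.681) → (104.907,104.648) → (100.515,31.108), returning to the start.

Shape 2 is a quadratic bezier drawn with `<path>`. Its stroke #ff00ff means cut at S919, F1541. After flipping Y the toolpath is (140.859,100.869) → (142.351,100.334) → (146.375,98.514) → (152.930,95.410) → (162.016,91.021) → (173.634,85.348).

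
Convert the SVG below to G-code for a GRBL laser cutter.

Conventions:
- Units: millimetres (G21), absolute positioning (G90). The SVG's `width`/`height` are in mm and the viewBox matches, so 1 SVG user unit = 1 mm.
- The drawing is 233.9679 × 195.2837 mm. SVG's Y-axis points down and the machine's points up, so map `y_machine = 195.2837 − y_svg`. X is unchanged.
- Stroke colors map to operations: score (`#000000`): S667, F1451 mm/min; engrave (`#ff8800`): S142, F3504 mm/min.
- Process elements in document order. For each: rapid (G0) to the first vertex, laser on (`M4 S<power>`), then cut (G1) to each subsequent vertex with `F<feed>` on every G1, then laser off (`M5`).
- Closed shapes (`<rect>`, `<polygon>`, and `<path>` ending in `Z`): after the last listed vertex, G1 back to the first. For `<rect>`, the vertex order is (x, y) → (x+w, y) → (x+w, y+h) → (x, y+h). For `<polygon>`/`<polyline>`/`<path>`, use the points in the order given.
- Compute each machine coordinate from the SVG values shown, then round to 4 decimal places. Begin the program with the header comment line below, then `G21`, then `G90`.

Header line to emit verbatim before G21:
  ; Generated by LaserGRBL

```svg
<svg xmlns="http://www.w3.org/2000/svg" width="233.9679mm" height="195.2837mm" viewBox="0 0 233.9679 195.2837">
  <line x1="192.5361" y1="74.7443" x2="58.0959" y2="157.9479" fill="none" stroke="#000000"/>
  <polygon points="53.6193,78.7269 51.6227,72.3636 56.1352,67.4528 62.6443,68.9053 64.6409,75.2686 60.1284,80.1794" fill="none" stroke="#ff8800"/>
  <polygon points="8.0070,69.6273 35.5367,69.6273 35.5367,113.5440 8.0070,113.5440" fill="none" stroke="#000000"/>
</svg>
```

Since the viewBox matches the mm dimensions, user units are millimetres directly. The only transform is the Y-flip y_m = 195.2837 − y_svg.

Shape 1 is a line segment drawn with `<line>`. Its stroke #000000 means score at S667, F1451. After flipping Y the toolpath is (192.5361,120.5394) → (58.0959,37.3358).

Shape 2 is a regular polygon drawn with `<polygon>`. Its stroke #ff8800 means engrave at S142, F3504. After flipping Y the toolpath is (53.6193,116.5568) → (51.6227,122.9201) → (56.1352,127.8309) → (62.6443,126.3784) → (64.6409,120.0151) → (60.1284,115.1043) → (53.6193,116.5568), returning to the start.

Shape 3 is a rectangle drawn with `<polygon>`. Its stroke #000000 means score at S667, F1451. After flipping Y the toolpath is (8.0070,125.6564) → (35.5367,125.6564) → (35.5367,81.7397) → (8.0070,81.7397) → (8.0070,125.6564), returning to the start.

; Generated by LaserGRBL
G21
G90
G0 X192.5361 Y120.5394
M4 S667
G1 X58.0959 Y37.3358 F1451
M5
G0 X53.6193 Y116.5568
M4 S142
G1 X51.6227 Y122.9201 F3504
G1 X56.1352 Y127.8309 F3504
G1 X62.6443 Y126.3784 F3504
G1 X64.6409 Y120.0151 F3504
G1 X60.1284 Y115.1043 F3504
G1 X53.6193 Y116.5568 F3504
M5
G0 X8.0070 Y125.6564
M4 S667
G1 X35.5367 Y125.6564 F1451
G1 X35.5367 Y81.7397 F1451
G1 X8.0070 Y81.7397 F1451
G1 X8.0070 Y125.6564 F1451
M5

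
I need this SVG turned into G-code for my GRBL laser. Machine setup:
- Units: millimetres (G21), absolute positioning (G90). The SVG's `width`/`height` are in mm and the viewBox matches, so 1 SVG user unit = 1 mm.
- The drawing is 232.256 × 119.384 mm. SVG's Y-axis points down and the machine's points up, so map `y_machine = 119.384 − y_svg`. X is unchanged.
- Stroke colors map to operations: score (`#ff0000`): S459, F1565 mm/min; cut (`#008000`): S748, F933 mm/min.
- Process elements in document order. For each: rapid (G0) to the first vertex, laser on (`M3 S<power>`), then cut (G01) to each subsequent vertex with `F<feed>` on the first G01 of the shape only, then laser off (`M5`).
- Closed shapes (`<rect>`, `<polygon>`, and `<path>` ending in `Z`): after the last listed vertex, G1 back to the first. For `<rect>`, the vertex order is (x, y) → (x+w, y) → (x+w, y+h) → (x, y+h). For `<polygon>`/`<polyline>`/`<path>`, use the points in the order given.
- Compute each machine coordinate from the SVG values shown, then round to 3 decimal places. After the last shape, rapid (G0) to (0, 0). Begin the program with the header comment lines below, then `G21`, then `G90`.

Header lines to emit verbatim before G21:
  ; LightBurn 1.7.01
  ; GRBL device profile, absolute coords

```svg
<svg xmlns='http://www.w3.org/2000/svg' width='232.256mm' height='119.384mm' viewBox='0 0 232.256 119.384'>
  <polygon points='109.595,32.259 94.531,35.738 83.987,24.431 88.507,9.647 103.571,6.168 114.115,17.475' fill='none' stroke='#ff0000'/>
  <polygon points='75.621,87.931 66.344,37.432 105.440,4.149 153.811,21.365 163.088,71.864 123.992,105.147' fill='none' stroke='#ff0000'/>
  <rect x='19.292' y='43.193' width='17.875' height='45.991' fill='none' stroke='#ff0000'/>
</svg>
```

viewBox `0 0 232.256 119.384` with mm width/height → 1 unit = 1 mm. Flip: y_m = 119.384 − y_svg.

**Shape 1** — `<polygon>` regular polygon, stroke `#ff0000` → score (S459, F1565). Machine vertices: (109.595,87.125) → (94.531,83.646) → (83.987,94.953) → (88.507,109.737) → (103.571,113.216) → (114.115,101.909) → (109.595,87.125). Closed: final G1 returns to the first vertex.

**Shape 2** — `<polygon>` regular polygon, stroke `#ff0000` → score (S459, F1565). Machine vertices: (75.621,31.453) → (66.344,81.952) → (105.440,115.235) → (153.811,98.019) → (163.088,47.520) → (123.992,14.237) → (75.621,31.453). Closed: final G1 returns to the first vertex.

**Shape 3** — `<rect>` rectangle, stroke `#ff0000` → score (S459, F1565). Machine vertices: (19.292,76.191) → (37.167,76.191) → (37.167,30.200) → (19.292,30.200) → (19.292,76.191). Closed: final G1 returns to the first vertex.

; LightBurn 1.7.01
; GRBL device profile, absolute coords
G21
G90
G0 X109.595 Y87.125
M3 S459
G01 X94.531 Y83.646 F1565
G01 X83.987 Y94.953
G01 X88.507 Y109.737
G01 X103.571 Y113.216
G01 X114.115 Y101.909
G01 X109.595 Y87.125
M5
G0 X75.621 Y31.453
M3 S459
G01 X66.344 Y81.952 F1565
G01 X105.440 Y115.235
G01 X153.811 Y98.019
G01 X163.088 Y47.520
G01 X123.992 Y14.237
G01 X75.621 Y31.453
M5
G0 X19.292 Y76.191
M3 S459
G01 X37.167 Y76.191 F1565
G01 X37.167 Y30.200
G01 X19.292 Y30.200
G01 X19.292 Y76.191
M5
G0 X0.000 Y0.000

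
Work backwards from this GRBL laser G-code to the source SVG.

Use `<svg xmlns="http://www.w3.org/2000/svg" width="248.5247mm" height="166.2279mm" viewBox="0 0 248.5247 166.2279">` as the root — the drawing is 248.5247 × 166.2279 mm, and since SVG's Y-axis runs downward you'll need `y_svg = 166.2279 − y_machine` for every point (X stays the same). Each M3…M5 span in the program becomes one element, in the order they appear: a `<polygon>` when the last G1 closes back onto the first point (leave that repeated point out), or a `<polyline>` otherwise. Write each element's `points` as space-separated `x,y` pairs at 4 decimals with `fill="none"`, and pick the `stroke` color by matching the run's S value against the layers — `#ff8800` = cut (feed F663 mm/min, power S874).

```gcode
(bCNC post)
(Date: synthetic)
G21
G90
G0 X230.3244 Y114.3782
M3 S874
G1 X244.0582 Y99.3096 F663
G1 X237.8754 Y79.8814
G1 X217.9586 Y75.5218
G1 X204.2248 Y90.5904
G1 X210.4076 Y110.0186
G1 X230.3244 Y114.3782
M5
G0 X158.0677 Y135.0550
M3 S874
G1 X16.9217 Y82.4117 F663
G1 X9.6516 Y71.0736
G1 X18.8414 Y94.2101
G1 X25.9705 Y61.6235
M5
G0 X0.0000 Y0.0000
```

<svg xmlns="http://www.w3.org/2000/svg" width="248.5247mm" height="166.2279mm" viewBox="0 0 248.5247 166.2279">
  <polygon points="230.3244,51.8497 244.0582,66.9183 237.8754,86.3465 217.9586,90.7061 204.2248,75.6375 210.4076,56.2093" fill="none" stroke="#ff8800"/>
  <polyline points="158.0677,31.1729 16.9217,83.8162 9.6516,95.1543 18.8414,72.0178 25.9705,104.6044" fill="none" stroke="#ff8800"/>
</svg>

Each laser-on run becomes one SVG element. Flip Y back into SVG space with y_svg = 166.2279 − y_machine. Every run uses S874, so all elements get stroke `#ff8800` (cut).

Run 1: The run returns to its start, so emit a `<polygon>` with points (Y-flipped): 230.3244,51.8497 244.0582,66.9183 237.8754,86.3465 217.9586,90.7061 204.2248,75.6375 210.4076,56.2093.

Run 2: The run is open, so emit a `<polyline>` with points (Y-flipped): 158.0677,31.1729 16.9217,83.8162 9.6516,95.1543 18.8414,72.0178 25.9705,104.6044.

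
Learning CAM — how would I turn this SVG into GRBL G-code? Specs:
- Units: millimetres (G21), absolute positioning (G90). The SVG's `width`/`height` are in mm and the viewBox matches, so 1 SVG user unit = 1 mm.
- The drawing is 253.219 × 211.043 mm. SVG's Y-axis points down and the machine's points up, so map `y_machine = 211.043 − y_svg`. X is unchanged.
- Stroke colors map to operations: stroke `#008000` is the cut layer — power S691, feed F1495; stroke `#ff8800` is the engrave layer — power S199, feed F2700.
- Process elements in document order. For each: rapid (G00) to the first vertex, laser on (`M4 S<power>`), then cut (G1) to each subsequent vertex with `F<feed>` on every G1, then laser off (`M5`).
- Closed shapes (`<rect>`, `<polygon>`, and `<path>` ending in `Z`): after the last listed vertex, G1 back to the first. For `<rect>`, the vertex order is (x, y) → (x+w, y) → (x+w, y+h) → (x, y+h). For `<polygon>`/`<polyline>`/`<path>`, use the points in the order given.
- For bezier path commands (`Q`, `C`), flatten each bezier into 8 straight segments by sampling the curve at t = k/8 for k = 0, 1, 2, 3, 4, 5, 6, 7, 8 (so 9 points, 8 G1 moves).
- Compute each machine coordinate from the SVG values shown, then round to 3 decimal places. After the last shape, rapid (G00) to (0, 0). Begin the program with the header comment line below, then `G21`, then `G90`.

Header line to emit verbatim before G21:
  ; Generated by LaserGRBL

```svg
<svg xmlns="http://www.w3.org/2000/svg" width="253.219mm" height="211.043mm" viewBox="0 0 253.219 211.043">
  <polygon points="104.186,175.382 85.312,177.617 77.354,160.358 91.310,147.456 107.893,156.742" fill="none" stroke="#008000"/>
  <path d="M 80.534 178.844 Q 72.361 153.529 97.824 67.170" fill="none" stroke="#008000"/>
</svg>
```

; Generated by LaserGRBL
G21
G90
G00 X104.186 Y35.661
M4 S691
G1 X85.312 Y33.426 F1495
G1 X77.354 Y50.685 F1495
G1 X91.310 Y63.587 F1495
G1 X107.893 Y54.301 F1495
G1 X104.186 Y35.661 F1495
M5
G00 X80.534 Y32.199
M4 S691
G1 X79.016 Y39.482 F1495
G1 X78.550 Y48.672 F1495
G1 X79.134 Y59.770 F1495
G1 X80.770 Y72.775 F1495
G1 X83.457 Y87.688 F1495
G1 X87.195 Y104.509 F1495
G1 X91.984 Y123.237 F1495
G1 X97.824 Y143.873 F1495
M5
G00 X0.000 Y0.000

Since the viewBox matches the mm dimensions, user units are millimetres directly. The only transform is the Y-flip y_m = 211.043 − y_svg.

Shape 1 is a regular polygon drawn with `<polygon>`. Its stroke #008000 means cut at S691, F1495. After flipping Y the toolpath is (104.186,35.661) → (85.312,33.426) → (77.354,50.685) → (91.310,63.587) → (107.893,54.301) → (104.186,35.661), returning to the start.

Shape 2 is a quadratic bezier drawn with `<path>`. Its stroke #008000 means cut at S691, F1495. After flipping Y the toolpath is (80.534,32.199) → (79.016,39.482) → (78.550,48.672) → (79.134,59.770) → (80.770,72.775) → (83.457,87.688) → (87.195,104.509) → (91.984,123.237) → (97.824,143.873).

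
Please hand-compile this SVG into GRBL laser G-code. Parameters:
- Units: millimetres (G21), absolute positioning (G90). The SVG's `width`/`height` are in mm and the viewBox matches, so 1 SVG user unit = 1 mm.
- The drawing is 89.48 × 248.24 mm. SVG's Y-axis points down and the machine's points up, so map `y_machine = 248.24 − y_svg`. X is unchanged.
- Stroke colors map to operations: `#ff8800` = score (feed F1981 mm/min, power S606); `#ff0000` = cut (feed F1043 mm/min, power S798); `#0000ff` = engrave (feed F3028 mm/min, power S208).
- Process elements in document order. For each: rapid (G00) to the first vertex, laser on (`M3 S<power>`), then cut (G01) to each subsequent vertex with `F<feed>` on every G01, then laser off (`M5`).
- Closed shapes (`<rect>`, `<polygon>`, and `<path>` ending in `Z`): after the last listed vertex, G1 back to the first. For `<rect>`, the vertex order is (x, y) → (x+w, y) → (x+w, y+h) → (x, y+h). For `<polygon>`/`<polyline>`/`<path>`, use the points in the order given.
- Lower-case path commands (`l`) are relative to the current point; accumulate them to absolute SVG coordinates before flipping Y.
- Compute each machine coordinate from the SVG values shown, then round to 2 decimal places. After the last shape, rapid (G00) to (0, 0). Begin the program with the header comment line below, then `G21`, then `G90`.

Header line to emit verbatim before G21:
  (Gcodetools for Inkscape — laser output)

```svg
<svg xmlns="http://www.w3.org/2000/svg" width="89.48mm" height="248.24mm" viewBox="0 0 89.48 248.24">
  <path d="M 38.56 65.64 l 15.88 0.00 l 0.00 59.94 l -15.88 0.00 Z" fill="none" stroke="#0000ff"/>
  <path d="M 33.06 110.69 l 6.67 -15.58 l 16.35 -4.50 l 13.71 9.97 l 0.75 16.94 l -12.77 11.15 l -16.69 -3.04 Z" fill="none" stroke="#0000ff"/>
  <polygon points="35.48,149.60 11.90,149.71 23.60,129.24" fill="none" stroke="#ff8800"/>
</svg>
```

(Gcodetools for Inkscape — laser output)
G21
G90
G00 X38.56 Y182.60
M3 S208
G01 X54.44 Y182.60 F3028
G01 X54.44 Y122.66 F3028
G01 X38.56 Y122.66 F3028
G01 X38.56 Y182.60 F3028
M5
G00 X33.06 Y137.55
M3 S208
G01 X39.73 Y153.13 F3028
G01 X56.08 Y157.63 F3028
G01 X69.79 Y147.66 F3028
G01 X70.54 Y130.72 F3028
G01 X57.77 Y119.57 F3028
G01 X41.08 Y122.61 F3028
G01 X33.06 Y137.55 F3028
M5
G00 X35.48 Y98.64
M3 S606
G01 X11.90 Y98.53 F1981
G01 X23.60 Y119.00 F1981
G01 X35.48 Y98.64 F1981
M5
G00 X0.00 Y0.00

viewBox `0 0 89.48 248.24` with mm width/height → 1 unit = 1 mm. Flip: y_m = 248.24 − y_svg.

**Shape 1** — `<path>` rectangle, stroke `#0000ff` → engrave (S208, F3028). Machine vertices: (38.56,182.60) → (54.44,182.60) → (54.44,122.66) → (38.56,122.66) → (38.56,182.60). Closed: final G1 returns to the first vertex.

**Shape 2** — `<path>` regular polygon, stroke `#0000ff` → engrave (S208, F3028). Machine vertices: (33.06,137.55) → (39.73,153.13) → (56.08,157.63) → (69.79,147.66) → (70.54,130.72) → (57.77,119.57) → (41.08,122.61) → (33.06,137.55). Closed: final G1 returns to the first vertex.

**Shape 3** — `<polygon>` regular polygon, stroke `#ff8800` → score (S606, F1981). Machine vertices: (35.48,98.64) → (11.90,98.53) → (23.60,119.00) → (35.48,98.64). Closed: final G1 returns to the first vertex.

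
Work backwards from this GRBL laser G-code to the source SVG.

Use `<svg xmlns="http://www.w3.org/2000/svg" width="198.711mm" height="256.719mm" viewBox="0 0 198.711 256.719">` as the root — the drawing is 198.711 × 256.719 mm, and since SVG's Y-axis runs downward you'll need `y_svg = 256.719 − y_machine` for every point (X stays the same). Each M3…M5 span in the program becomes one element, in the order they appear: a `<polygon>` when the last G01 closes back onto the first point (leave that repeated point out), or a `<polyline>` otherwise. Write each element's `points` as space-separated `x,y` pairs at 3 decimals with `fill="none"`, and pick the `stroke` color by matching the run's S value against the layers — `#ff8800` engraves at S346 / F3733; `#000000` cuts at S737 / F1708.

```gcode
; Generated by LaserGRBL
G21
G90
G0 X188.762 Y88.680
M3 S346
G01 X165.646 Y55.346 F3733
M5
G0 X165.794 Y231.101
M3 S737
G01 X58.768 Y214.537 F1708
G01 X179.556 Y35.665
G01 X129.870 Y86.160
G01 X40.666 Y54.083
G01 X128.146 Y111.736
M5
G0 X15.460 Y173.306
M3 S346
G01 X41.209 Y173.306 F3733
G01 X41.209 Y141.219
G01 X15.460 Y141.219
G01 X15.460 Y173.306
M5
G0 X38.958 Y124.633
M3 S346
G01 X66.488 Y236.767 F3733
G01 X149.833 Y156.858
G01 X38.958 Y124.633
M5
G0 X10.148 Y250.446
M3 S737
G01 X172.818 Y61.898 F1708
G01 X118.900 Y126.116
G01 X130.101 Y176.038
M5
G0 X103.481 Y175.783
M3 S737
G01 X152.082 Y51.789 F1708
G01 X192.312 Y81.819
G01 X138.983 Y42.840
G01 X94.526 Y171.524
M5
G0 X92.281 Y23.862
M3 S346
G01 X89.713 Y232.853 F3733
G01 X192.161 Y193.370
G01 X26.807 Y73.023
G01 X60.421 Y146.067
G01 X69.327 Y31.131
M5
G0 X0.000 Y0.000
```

Machine Y-up, SVG Y-down with viewBox height 256.719, so y_svg = 256.719 − y_machine; X carries over.

Run 1: the run's S346 means `#ff8800` (engrave). The run is open, so emit a `<polyline>` with points (Y-flipped): 188.762,168.039 165.646,201.373.

Run 2: power S737 maps to stroke `#000000` (cut). The run is open, so emit a `<polyline>` with points (Y-flipped): 165.794,25.618 58.768,42.182 179.556,221.054 129.870,170.559 40.666,202.636 128.146,144.983.

Run 3: power S346 maps to stroke `#ff8800` (engrave). The run returns to its start, so emit a `<polygon>` with points (Y-flipped): 15.460,83.413 41.209,83.413 41.209,115.500 15.460,115.500.

Run 4: the run's S346 means `#ff8800` (engrave). The run returns to its start, so emit a `<polygon>` with points (Y-flipped): 38.958,132.086 66.488,19.952 149.833,99.861.

Run 5: S737 ⇒ cut layer `#000000`. The run is open, so emit a `<polyline>` with points (Y-flipped): 10.148,6.273 172.818,194.821 118.900,130.603 130.101,80.681.

Run 6: S737 ⇒ cut layer `#000000`. The run is open, so emit a `<polyline>` with points (Y-flipped): 103.481,80.936 152.082,204.930 192.312,174.900 138.983,213.879 94.526,85.195.

Run 7: the run's S346 means `#ff8800` (engrave). The run is open, so emit a `<polyline>` with points (Y-flipped): 92.281,232.857 89.713,23.866 192.161,63.349 26.807,183.696 60.421,110.652 69.327,225.588.

<svg xmlns="http://www.w3.org/2000/svg" width="198.711mm" height="256.719mm" viewBox="0 0 198.711 256.719">
  <polyline points="188.762,168.039 165.646,201.373" fill="none" stroke="#ff8800"/>
  <polyline points="165.794,25.618 58.768,42.182 179.556,221.054 129.870,170.559 40.666,202.636 128.146,144.983" fill="none" stroke="#000000"/>
  <polygon points="15.460,83.413 41.209,83.413 41.209,115.500 15.460,115.500" fill="none" stroke="#ff8800"/>
  <polygon points="38.958,132.086 66.488,19.952 149.833,99.861" fill="none" stroke="#ff8800"/>
  <polyline points="10.148,6.273 172.818,194.821 118.900,130.603 130.101,80.681" fill="none" stroke="#000000"/>
  <polyline points="103.481,80.936 152.082,204.930 192.312,174.900 138.983,213.879 94.526,85.195" fill="none" stroke="#000000"/>
  <polyline points="92.281,232.857 89.713,23.866 192.161,63.349 26.807,183.696 60.421,110.652 69.327,225.588" fill="none" stroke="#ff8800"/>
</svg>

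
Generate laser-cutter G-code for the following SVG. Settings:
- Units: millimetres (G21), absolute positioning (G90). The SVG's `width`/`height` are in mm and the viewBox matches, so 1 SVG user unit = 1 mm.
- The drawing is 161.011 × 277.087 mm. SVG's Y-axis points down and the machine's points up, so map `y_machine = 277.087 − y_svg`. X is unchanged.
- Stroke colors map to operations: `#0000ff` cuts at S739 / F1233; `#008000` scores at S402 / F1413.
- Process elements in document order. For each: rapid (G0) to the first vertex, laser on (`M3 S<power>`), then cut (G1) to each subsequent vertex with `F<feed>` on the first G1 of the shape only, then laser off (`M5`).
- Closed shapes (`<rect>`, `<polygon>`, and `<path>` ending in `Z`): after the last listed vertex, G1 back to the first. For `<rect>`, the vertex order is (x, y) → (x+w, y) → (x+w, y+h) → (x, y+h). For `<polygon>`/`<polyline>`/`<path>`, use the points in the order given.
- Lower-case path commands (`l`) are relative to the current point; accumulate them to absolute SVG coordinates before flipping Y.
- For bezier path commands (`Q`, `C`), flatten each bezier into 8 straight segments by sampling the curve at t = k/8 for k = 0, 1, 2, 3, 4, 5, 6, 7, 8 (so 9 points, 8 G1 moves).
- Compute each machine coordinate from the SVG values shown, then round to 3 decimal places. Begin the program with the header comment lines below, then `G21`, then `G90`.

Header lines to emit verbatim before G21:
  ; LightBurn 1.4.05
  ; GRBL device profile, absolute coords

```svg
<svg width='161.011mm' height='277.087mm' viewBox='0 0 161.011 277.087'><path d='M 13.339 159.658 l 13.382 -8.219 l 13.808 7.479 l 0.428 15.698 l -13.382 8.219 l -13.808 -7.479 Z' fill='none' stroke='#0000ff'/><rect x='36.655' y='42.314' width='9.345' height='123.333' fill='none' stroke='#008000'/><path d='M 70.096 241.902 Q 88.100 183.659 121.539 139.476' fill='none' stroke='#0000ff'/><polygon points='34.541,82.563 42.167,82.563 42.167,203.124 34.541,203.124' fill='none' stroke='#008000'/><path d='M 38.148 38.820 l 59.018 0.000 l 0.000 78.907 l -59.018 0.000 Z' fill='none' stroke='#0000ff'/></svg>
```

1 u = 1 mm; y_m = 277.087 − y.

[1] `<path>` regular polygon, #0000ff→cut S739 F1233: (13.339,117.429) → (26.721,125.648) → (40.529,118.169) → (40.957,102.471) → (27.575,94.252) → (13.767,101.731) → (13.339,117.429) (closed)

[2] `<rect>` rectangle, #008000→score S402 F1413: (36.655,234.773) → (46.000,234.773) → (46.000,111.440) → (36.655,111.440) → (36.655,234.773) (closed)

[3] `<path>` quadratic bezier, #0000ff→cut S739 F1233: (70.096,35.185) → (74.838,49.526) → (80.063,63.428) → (85.770,76.890) → (91.959,89.913) → (98.630,102.497) → (105.784,114.641) → (113.420,126.346) → (121.539,137.611)

[4] `<polygon>` rectangle, #008000→score S402 F1413: (34.541,194.524) → (42.167,194.524) → (42.167,73.963) → (34.541,73.963) → (34.541,194.524) (closed)

[5] `<path>` rectangle, #0000ff→cut S739 F1233: (38.148,238.267) → (97.166,238.267) → (97.166,159.360) → (38.148,159.360) → (38.148,238.267) (closed)

; LightBurn 1.4.05
; GRBL device profile, absolute coords
G21
G90
G0 X13.339 Y117.429
M3 S739
G1 X26.721 Y125.648 F1233
G1 X40.529 Y118.169
G1 X40.957 Y102.471
G1 X27.575 Y94.252
G1 X13.767 Y101.731
G1 X13.339 Y117.429
M5
G0 X36.655 Y234.773
M3 S402
G1 X46.000 Y234.773 F1413
G1 X46.000 Y111.440
G1 X36.655 Y111.440
G1 X36.655 Y234.773
M5
G0 X70.096 Y35.185
M3 S739
G1 X74.838 Y49.526 F1233
G1 X80.063 Y63.428
G1 X85.770 Y76.890
G1 X91.959 Y89.913
G1 X98.630 Y102.497
G1 X105.784 Y114.641
G1 X113.420 Y126.346
G1 X121.539 Y137.611
M5
G0 X34.541 Y194.524
M3 S402
G1 X42.167 Y194.524 F1413
G1 X42.167 Y73.963
G1 X34.541 Y73.963
G1 X34.541 Y194.524
M5
G0 X38.148 Y238.267
M3 S739
G1 X97.166 Y238.267 F1233
G1 X97.166 Y159.360
G1 X38.148 Y159.360
G1 X38.148 Y238.267
M5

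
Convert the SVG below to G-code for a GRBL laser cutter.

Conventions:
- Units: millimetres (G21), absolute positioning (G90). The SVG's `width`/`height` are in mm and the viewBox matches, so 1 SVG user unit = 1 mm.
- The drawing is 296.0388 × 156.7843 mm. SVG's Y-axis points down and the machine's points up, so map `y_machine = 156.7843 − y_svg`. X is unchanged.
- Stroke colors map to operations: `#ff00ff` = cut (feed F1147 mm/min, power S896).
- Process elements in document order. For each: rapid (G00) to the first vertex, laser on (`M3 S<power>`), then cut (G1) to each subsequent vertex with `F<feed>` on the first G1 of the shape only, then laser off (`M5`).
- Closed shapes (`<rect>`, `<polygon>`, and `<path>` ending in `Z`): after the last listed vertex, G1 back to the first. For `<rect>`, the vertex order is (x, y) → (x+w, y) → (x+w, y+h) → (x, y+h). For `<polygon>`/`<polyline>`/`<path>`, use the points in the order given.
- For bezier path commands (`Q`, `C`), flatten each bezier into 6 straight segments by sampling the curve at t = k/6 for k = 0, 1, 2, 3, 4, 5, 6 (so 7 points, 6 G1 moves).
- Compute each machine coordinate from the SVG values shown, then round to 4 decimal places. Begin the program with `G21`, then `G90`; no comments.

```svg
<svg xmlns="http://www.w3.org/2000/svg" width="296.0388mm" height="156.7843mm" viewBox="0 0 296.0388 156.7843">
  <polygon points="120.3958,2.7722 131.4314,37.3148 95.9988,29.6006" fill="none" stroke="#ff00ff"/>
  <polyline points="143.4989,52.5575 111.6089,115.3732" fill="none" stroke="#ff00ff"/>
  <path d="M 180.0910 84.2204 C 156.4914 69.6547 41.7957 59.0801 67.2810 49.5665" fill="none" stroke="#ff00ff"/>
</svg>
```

1 u = 1 mm; y_m = 156.7843 − y.

[1] `<polygon>` regular polygon, #ff00ff→cut S896 F1147: (120.3958,154.0121) → (131.4314,119.4695) → (95.9988,127.1837) → (120.3958,154.0121) (closed)

[2] `<polyline>` line segment, #ff00ff→cut S896 F1147: (143.4989,104.2268) → (111.6089,41.4111)

[3] `<path>` cubic bezier, #ff00ff→cut S896 F1147: (180.0910,72.5639) → (161.7706,79.5277) → (134.6919,85.9078) → (105.2792,91.7854) → (79.9569,97.2420) → (65.1494,102.3590) → (67.2810,107.2178)

G21
G90
G00 X120.3958 Y154.0121
M3 S896
G1 X131.4314 Y119.4695 F1147
G1 X95.9988 Y127.1837
G1 X120.3958 Y154.0121
M5
G00 X143.4989 Y104.2268
M3 S896
G1 X111.6089 Y41.4111 F1147
M5
G00 X180.0910 Y72.5639
M3 S896
G1 X161.7706 Y79.5277 F1147
G1 X134.6919 Y85.9078
G1 X105.2792 Y91.7854
G1 X79.9569 Y97.2420
G1 X65.1494 Y102.3590
G1 X67.2810 Y107.2178
M5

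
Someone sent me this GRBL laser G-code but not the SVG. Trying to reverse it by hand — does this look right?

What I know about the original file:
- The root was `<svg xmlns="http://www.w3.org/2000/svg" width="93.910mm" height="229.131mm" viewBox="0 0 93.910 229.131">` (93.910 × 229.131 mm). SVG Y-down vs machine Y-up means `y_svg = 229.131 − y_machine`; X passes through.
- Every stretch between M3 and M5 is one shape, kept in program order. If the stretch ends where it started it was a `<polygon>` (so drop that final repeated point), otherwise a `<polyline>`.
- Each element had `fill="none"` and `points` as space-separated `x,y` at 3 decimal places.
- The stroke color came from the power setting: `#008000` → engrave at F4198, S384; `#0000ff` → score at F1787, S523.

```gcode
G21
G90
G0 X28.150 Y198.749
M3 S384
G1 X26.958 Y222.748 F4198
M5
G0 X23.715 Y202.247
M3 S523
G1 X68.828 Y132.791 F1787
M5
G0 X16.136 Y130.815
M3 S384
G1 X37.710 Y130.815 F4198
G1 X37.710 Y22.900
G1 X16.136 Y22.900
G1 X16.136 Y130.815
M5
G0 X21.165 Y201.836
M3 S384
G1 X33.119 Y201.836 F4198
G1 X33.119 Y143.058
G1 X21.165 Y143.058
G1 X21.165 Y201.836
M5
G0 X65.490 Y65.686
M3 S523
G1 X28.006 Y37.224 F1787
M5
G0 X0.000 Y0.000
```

Each laser-on run becomes one SVG element. Flip Y back into SVG space with y_svg = 229.131 − y_machine.

Run 1: power S384 maps to stroke `#008000` (engrave). The run is open, so emit a `<polyline>` with points (Y-flipped): 28.150,30.382 26.958,6.383.

Run 2: power S523 maps to stroke `#0000ff` (score). The run is open, so emit a `<polyline>` with points (Y-flipped): 23.715,26.884 68.828,96.340.

Run 3: S384 ⇒ engrave layer `#008000`. The run returns to its start, so emit a `<polygon>` with points (Y-flipped): 16.136,98.316 37.710,98.316 37.710,206.231 16.136,206.231.

Run 4: S384 ⇒ engrave layer `#008000`. The run returns to its start, so emit a `<polygon>` with points (Y-flipped): 21.165,27.295 33.119,27.295 33.119,86.073 21.165,86.073.

Run 5: S523 ⇒ score layer `#0000ff`. The run is open, so emit a `<polyline>` with points (Y-flipped): 65.490,163.445 28.006,191.907.

<svg xmlns="http://www.w3.org/2000/svg" width="93.910mm" height="229.131mm" viewBox="0 0 93.910 229.131">
  <polyline points="28.150,30.382 26.958,6.383" fill="none" stroke="#008000"/>
  <polyline points="23.715,26.884 68.828,96.340" fill="none" stroke="#0000ff"/>
  <polygon points="16.136,98.316 37.710,98.316 37.710,206.231 16.136,206.231" fill="none" stroke="#008000"/>
  <polygon points="21.165,27.295 33.119,27.295 33.119,86.073 21.165,86.073" fill="none" stroke="#008000"/>
  <polyline points="65.490,163.445 28.006,191.907" fill="none" stroke="#0000ff"/>
</svg>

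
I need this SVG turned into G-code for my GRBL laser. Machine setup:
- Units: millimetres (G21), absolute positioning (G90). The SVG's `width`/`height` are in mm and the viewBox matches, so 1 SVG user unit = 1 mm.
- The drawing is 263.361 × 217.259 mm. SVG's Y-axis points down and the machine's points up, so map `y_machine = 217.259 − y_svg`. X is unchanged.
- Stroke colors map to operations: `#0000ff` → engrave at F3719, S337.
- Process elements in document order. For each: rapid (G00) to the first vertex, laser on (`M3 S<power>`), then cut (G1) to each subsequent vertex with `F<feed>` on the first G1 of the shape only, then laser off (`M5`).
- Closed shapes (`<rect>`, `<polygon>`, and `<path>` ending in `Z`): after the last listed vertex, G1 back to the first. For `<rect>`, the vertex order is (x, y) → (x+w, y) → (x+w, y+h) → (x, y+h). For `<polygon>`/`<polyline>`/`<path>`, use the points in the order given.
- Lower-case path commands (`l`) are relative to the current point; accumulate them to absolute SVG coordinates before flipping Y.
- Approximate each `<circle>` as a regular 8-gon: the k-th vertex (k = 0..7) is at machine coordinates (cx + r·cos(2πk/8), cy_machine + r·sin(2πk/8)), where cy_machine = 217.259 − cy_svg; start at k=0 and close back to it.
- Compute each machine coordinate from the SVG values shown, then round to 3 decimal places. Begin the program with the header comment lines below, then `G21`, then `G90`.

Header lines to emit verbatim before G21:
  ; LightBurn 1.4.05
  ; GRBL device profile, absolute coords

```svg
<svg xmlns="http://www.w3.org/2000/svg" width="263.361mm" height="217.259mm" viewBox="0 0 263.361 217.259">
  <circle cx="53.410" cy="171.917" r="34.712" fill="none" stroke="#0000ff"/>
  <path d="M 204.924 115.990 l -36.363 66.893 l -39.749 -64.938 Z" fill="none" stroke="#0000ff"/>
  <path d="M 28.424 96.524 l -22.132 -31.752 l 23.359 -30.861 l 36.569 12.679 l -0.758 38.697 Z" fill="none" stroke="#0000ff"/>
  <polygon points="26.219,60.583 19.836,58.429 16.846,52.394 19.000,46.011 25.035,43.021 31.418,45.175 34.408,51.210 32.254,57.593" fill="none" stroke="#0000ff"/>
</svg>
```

Since the viewBox matches the mm dimensions, user units are millimetres directly. The only transform is the Y-flip y_m = 217.259 − y_svg.

Shape 1 is a circle drawn with `<circle>`. Its stroke #0000ff means engrave at S337, F3719. After flipping Y the toolpath is (88.122,45.342) → (77.955,69.887) → (53.410,80.054) → (28.865,69.887) → (18.698,45.342) → (28.865,20.797) → (53.410,10.630) → (77.955,20.797) → (88.122,45.342), returning to the start.

Shape 2 is a regular polygon drawn with `<path>`. Its stroke #0000ff means engrave at S337, F3719. After flipping Y the toolpath is (204.924,101.269) → (168.561,34.376) → (128.812,99.314) → (204.924,101.269), returning to the start.

Shape 3 is a regular polygon drawn with `<path>`. Its stroke #0000ff means engrave at S337, F3719. After flipping Y the toolpath is (28.424,120.735) → (6.292,152.487) → (29.651,183.348) → (66.220,170.669) → (65.462,131.972) → (28.424,120.735), returning to the start.

Shape 4 is a regular polygon drawn with `<polygon>`. Its stroke #0000ff means engrave at S337, F3719. After flipping Y the toolpath is (26.219,156.676) → (19.836,158.830) → (16.846,164.865) → (19.000,171.248) → (25.035,174.238) → (31.418,172.084) → (34.408,166.049) → (32.254,159.666) → (26.219,156.676), returning to the start.

; LightBurn 1.4.05
; GRBL device profile, absolute coords
G21
G90
G00 X88.122 Y45.342
M3 S337
G1 X77.955 Y69.887 F3719
G1 X53.410 Y80.054
G1 X28.865 Y69.887
G1 X18.698 Y45.342
G1 X28.865 Y20.797
G1 X53.410 Y10.630
G1 X77.955 Y20.797
G1 X88.122 Y45.342
M5
G00 X204.924 Y101.269
M3 S337
G1 X168.561 Y34.376 F3719
G1 X128.812 Y99.314
G1 X204.924 Y101.269
M5
G00 X28.424 Y120.735
M3 S337
G1 X6.292 Y152.487 F3719
G1 X29.651 Y183.348
G1 X66.220 Y170.669
G1 X65.462 Y131.972
G1 X28.424 Y120.735
M5
G00 X26.219 Y156.676
M3 S337
G1 X19.836 Y158.830 F3719
G1 X16.846 Y164.865
G1 X19.000 Y171.248
G1 X25.035 Y174.238
G1 X31.418 Y172.084
G1 X34.408 Y166.049
G1 X32.254 Y159.666
G1 X26.219 Y156.676
M5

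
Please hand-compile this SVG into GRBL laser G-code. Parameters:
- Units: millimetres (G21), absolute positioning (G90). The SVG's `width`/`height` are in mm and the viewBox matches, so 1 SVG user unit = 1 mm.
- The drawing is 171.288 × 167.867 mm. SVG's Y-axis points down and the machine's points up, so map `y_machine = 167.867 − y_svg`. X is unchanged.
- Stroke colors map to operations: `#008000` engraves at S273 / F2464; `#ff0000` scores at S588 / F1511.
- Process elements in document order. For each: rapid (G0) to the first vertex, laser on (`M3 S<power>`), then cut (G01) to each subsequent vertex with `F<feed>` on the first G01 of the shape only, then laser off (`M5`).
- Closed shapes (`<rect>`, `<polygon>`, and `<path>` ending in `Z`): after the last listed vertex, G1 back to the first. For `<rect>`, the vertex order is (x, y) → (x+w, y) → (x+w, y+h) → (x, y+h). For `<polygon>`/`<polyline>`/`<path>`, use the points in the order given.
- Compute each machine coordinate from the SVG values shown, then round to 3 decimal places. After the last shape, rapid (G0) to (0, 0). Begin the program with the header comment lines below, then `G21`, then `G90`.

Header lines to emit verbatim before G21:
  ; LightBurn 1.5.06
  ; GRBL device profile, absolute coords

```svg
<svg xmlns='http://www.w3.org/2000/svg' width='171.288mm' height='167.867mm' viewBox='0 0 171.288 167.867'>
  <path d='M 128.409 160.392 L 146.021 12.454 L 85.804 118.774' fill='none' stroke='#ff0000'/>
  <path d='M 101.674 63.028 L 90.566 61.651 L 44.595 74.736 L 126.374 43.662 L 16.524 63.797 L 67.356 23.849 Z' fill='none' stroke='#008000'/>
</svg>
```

; LightBurn 1.5.06
; GRBL device profile, absolute coords
G21
G90
G0 X128.409 Y7.475
M3 S588
G01 X146.021 Y155.413 F1511
G01 X85.804 Y49.093
M5
G0 X101.674 Y104.839
M3 S273
G01 X90.566 Y106.216 F2464
G01 X44.595 Y93.131
G01 X126.374 Y124.205
G01 X16.524 Y104.070
G01 X67.356 Y144.018
G01 X101.674 Y104.839
M5
G0 X0.000 Y0.000

Since the viewBox matches the mm dimensions, user units are millimetres directly. The only transform is the Y-flip y_m = 167.867 − y_svg.

Shape 1 is a open polyline drawn with `<path>`. Its stroke #ff0000 means score at S588, F1511. After flipping Y the toolpath is (128.409,7.475) → (146.021,155.413) → (85.804,49.093).

Shape 2 is a closed polygon drawn with `<path>`. Its stroke #008000 means engrave at S273, F2464. After flipping Y the toolpath is (101.674,104.839) → (90.566,106.216) → (44.595,93.131) → (126.374,124.205) → (16.524,104.070) → (67.356,144.018) → (101.674,104.839), returning to the start.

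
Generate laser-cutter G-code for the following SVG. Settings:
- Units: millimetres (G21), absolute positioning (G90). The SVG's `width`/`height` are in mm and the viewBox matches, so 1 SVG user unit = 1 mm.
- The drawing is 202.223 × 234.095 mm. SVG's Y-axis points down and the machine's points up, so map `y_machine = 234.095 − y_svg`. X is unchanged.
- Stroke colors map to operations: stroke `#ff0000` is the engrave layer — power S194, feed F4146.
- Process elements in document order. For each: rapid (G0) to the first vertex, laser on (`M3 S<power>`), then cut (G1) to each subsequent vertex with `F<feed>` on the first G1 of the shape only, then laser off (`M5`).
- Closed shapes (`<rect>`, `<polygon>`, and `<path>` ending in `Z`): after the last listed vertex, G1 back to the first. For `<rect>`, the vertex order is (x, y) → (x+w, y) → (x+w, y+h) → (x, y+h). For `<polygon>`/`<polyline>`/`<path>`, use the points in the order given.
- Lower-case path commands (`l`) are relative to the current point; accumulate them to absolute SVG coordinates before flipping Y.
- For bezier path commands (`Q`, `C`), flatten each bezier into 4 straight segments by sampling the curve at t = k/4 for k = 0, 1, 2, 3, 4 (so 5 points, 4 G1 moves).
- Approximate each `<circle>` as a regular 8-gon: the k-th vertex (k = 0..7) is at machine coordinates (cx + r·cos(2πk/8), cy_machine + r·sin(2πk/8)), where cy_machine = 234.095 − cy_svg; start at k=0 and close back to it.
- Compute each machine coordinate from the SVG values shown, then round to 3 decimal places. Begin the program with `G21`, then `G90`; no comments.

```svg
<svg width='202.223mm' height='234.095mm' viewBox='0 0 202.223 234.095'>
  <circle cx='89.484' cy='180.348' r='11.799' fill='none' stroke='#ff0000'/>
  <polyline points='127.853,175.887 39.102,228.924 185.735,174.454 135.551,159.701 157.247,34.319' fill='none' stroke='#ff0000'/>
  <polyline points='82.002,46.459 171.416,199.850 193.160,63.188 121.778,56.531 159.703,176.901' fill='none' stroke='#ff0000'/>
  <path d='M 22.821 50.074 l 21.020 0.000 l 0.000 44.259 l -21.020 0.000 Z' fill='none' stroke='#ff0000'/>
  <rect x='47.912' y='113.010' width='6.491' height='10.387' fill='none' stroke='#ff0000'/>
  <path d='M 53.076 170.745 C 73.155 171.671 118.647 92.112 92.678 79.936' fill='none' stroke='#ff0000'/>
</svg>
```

G21
G90
G0 X101.283 Y53.747
M3 S194
G1 X97.827 Y62.090 F4146
G1 X89.484 Y65.546
G1 X81.141 Y62.090
G1 X77.685 Y53.747
G1 X81.141 Y45.404
G1 X89.484 Y41.948
G1 X97.827 Y45.404
G1 X101.283 Y53.747
M5
G0 X127.853 Y58.208
M3 S194
G1 X39.102 Y5.171 F4146
G1 X185.735 Y59.641
G1 X135.551 Y74.394
G1 X157.247 Y199.776
M5
G0 X82.002 Y187.636
M3 S194
G1 X171.416 Y34.245 F4146
G1 X193.160 Y170.907
G1 X121.778 Y177.564
G1 X159.703 Y57.194
M5
G0 X22.821 Y184.021
M3 S194
G1 X43.841 Y184.021 F4146
G1 X43.841 Y139.762
G1 X22.821 Y139.762
G1 X22.821 Y184.021
M5
G0 X47.912 Y121.085
M3 S194
G1 X54.403 Y121.085 F4146
G1 X54.403 Y110.698
G1 X47.912 Y110.698
G1 X47.912 Y121.085
M5
G0 X53.076 Y63.350
M3 S194
G1 X71.387 Y75.436 F4146
G1 X90.145 Y103.841
G1 X100.269 Y134.703
G1 X92.678 Y154.159
M5

viewBox `0 0 202.223 234.095` with mm width/height → 1 unit = 1 mm. Flip: y_m = 234.095 − y_svg.

**Shape 1** — `<circle>` circle, stroke `#ff0000` → engrave (S194, F4146). Machine vertices: (101.283,53.747) → (97.827,62.090) → (89.484,65.546) → (81.141,62.090) → (77.685,53.747) → (81.141,45.404) → (89.484,41.948) → (97.827,45.404) → (101.283,53.747). Closed: final G1 returns to the first vertex.

**Shape 2** — `<polyline>` open polyline, stroke `#ff0000` → engrave (S194, F4146). Machine vertices: (127.853,58.208) → (39.102,5.171) → (185.735,59.641) → (135.551,74.394) → (157.247,199.776). Open path.

**Shape 3** — `<polyline>` open polyline, stroke `#ff0000` → engrave (S194, F4146). Machine vertices: (82.002,187.636) → (171.416,34.245) → (193.160,170.907) → (121.778,177.564) → (159.703,57.194). Open path.

**Shape 4** — `<path>` rectangle, stroke `#ff0000` → engrave (S194, F4146). Machine vertices: (22.821,184.021) → (43.841,184.021) → (43.841,139.762) → (22.821,139.762) → (22.821,184.021). Closed: final G1 returns to the first vertex.

**Shape 5** — `<rect>` rectangle, stroke `#ff0000` → engrave (S194, F4146). Machine vertices: (47.912,121.085) → (54.403,121.085) → (54.403,110.698) → (47.912,110.698) → (47.912,121.085). Closed: final G1 returns to the first vertex.

**Shape 6** — `<path>` cubic bezier, stroke `#ff0000` → engrave (S194, F4146). Control points (SVG): P0=(53.076,170.745), P1=(73.155,171.671), P2=(118.647,92.112), P3=(92.678,79.936); sampled at t=k/4. Machine vertices: (53.076,63.350) → (71.387,75.436) → (90.145,103.841) → (100.269,134.703) → (92.678,154.159). Open path.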